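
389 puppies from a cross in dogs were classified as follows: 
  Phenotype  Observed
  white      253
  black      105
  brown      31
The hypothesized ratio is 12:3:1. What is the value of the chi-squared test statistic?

21.081

Total ratio parts = 16. Expected numbers out of 389:
  white: 389 × 12/16 = 291.75
  black: 389 × 3/16 = 72.9375
  brown: 389 × 1/16 = 24.3125
χ² = Σ (O − E)² / E
  white: (253 − 291.75)² / 291.75 = 5.1467
  black: (105 − 72.9375)² / 72.9375 = 14.0943
  brown: (31 − 24.3125)² / 24.3125 = 1.8395
χ² = 5.1467 + 14.0943 + 1.8395 = 21.0805 ≈ 21.081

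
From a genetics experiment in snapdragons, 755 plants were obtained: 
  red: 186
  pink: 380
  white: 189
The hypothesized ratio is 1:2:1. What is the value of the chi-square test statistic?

0.057

Expected counts for N = 755 under a 1:2:1 ratio (total parts = 4):
  red: 755 × 1/4 = 188.75
  pink: 755 × 2/4 = 377.5
  white: 755 × 1/4 = 188.75
χ² = Σ (O − E)² / E
  red: (186 − 188.75)² / 188.75 = 0.0401
  pink: (380 − 377.5)² / 377.5 = 0.0166
  white: (189 − 188.75)² / 188.75 = 0.0003
χ² = 0.0401 + 0.0166 + 0.0003 = 0.057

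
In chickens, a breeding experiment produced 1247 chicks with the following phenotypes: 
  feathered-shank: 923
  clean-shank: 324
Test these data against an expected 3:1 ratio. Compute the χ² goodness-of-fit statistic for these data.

0.642

The 3:1 ratio has 4 parts, so with N = 1247 the expected counts are:
  feathered-shank: 1247 × 3/4 = 935.25
  clean-shank: 1247 × 1/4 = 311.75
χ² = Σ (O − E)² / E
  feathered-shank: (923 − 935.25)² / 935.25 = 0.1605
  clean-shank: (324 − 311.75)² / 311.75 = 0.4814
χ² = 0.1605 + 0.4814 = 0.6419 ≈ 0.642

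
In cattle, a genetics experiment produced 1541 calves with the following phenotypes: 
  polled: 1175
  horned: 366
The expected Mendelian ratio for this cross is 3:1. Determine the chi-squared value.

Under the 3:1 hypothesis (Σ ratio = 4, N = 1541):
  polled: 1541 × 3/4 = 1155.75
  horned: 1541 × 1/4 = 385.25
χ² = Σ (O − E)² / E
  polled: (1175 − 1155.75)² / 1155.75 = 0.3206
  horned: (366 − 385.25)² / 385.25 = 0.9619
χ² = 0.3206 + 0.9619 = 1.2825 ≈ 1.283

1.283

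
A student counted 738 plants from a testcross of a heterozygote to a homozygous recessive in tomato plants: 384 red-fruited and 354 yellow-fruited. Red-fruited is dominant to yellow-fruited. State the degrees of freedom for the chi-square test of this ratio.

A testcross of a heterozygote (Aa × aa) gives a 1:1 phenotypic ratio.
A goodness-of-fit test with 2 phenotype classes has df = 2 − 1 = 1.

1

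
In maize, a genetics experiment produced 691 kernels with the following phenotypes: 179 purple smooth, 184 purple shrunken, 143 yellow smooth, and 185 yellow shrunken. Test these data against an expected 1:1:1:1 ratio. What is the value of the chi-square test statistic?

The 1:1:1:1 ratio has 4 parts, so with N = 691 the expected counts are:
  purple smooth: 691 × 1/4 = 172.75
  purple shrunken: 691 × 1/4 = 172.75
  yellow smooth: 691 × 1/4 = 172.75
  yellow shrunken: 691 × 1/4 = 172.75
χ² = Σ (O − E)² / E
  purple smooth: (179 − 172.75)² / 172.75 = 0.2261
  purple shrunken: (184 − 172.75)² / 172.75 = 0.7326
  yellow smooth: (143 − 172.75)² / 172.75 = 5.1234
  yellow shrunken: (185 − 172.75)² / 172.75 = 0.8687
χ² = 0.2261 + 0.7326 + 5.1234 + 0.8687 = 6.9508 ≈ 6.951

6.951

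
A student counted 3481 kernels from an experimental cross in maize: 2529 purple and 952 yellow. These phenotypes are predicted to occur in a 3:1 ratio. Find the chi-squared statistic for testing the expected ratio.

Total ratio parts = 4. Expected numbers out of 3481:
  purple: 3481 × 3/4 = 2610.75
  yellow: 3481 × 1/4 = 870.25
χ² = Σ (O − E)² / E
  purple: (2529 − 2610.75)² / 2610.75 = 2.5598
  yellow: (952 − 870.25)² / 870.25 = 7.6795
χ² = 2.5598 + 7.6795 = 10.2393 ≈ 10.239

10.239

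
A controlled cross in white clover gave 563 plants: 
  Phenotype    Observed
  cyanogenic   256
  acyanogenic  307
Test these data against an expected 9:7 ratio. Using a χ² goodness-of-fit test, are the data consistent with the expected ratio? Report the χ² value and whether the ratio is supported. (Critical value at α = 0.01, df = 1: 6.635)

Total ratio parts = 16. Expected numbers out of 563:
  cyanogenic: 563 × 9/16 = 316.6875
  acyanogenic: 563 × 7/16 = 246.3125
χ² = Σ (O − E)² / E
  cyanogenic: (256 − 316.6875)² / 316.6875 = 11.6297
  acyanogenic: (307 − 246.3125)² / 246.3125 = 14.9524
χ² = 11.6297 + 14.9524 = 26.5821 ≈ 26.582
Degrees of freedom = 2 − 1 = 1; critical value at α = 0.01 is 6.635.
Since 26.582 > 6.635, we reject the null hypothesis — the data do not fit the 9:7 ratio.

26.582; not consistent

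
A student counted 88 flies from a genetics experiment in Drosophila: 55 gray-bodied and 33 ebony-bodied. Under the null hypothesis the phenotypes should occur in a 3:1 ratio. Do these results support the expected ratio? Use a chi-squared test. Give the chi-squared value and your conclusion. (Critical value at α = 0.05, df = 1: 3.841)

7.333; not consistent

Under the 3:1 hypothesis (Σ ratio = 4, N = 88):
  gray-bodied: 88 × 3/4 = 66
  ebony-bodied: 88 × 1/4 = 22
χ² = Σ (O − E)² / E
  gray-bodied: (55 − 66)² / 66 = 1.8333
  ebony-bodied: (33 − 22)² / 22 = 5.5000
χ² = 1.8333 + 5.5000 = 7.3333 ≈ 7.333
Degrees of freedom = 2 − 1 = 1; critical value at α = 0.05 is 3.841.
Since 7.333 > 3.841, we reject the null hypothesis — the data do not fit the 3:1 ratio.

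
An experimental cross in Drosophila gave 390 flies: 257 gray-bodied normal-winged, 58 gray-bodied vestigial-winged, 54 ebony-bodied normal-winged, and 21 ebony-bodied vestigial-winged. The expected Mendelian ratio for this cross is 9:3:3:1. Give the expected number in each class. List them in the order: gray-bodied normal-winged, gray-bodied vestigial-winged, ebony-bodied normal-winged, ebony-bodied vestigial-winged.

Under the 9:3:3:1 hypothesis (Σ ratio = 16, N = 390):
  gray-bodied normal-winged: 390 × 9/16 = 219.375
  gray-bodied vestigial-winged: 390 × 3/16 = 73.125
  ebony-bodied normal-winged: 390 × 3/16 = 73.125
  ebony-bodied vestigial-winged: 390 × 1/16 = 24.375

219.375, 73.125, 73.125, 24.375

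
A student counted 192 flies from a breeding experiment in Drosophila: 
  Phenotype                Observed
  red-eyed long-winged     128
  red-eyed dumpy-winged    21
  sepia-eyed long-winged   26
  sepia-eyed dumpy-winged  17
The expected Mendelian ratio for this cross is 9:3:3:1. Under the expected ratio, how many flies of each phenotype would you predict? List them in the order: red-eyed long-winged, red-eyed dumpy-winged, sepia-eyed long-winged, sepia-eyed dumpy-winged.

The 9:3:3:1 ratio has 16 parts, so with N = 192 the expected counts are:
  red-eyed long-winged: 192 × 9/16 = 108
  red-eyed dumpy-winged: 192 × 3/16 = 36
  sepia-eyed long-winged: 192 × 3/16 = 36
  sepia-eyed dumpy-winged: 192 × 1/16 = 12

108, 36, 36, 12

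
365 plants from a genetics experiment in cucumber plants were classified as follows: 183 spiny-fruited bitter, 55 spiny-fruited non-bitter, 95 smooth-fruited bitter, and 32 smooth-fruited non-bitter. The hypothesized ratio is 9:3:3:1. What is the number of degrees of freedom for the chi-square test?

3

A goodness-of-fit test with 4 phenotype classes has df = 4 − 1 = 3.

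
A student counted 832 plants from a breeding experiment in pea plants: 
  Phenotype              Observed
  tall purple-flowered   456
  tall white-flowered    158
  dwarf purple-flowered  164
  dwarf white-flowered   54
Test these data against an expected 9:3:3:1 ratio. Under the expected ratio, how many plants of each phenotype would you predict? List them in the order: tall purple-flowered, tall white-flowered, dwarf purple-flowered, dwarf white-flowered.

Under the 9:3:3:1 hypothesis (Σ ratio = 16, N = 832):
  tall purple-flowered: 832 × 9/16 = 468
  tall white-flowered: 832 × 3/16 = 156
  dwarf purple-flowered: 832 × 3/16 = 156
  dwarf white-flowered: 832 × 1/16 = 52

468, 156, 156, 52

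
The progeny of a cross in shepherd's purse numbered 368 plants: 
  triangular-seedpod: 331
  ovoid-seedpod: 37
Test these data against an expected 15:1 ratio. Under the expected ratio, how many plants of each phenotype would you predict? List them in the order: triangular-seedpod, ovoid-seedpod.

345, 23

Expected counts for N = 368 under a 15:1 ratio (total parts = 16):
  triangular-seedpod: 368 × 15/16 = 345
  ovoid-seedpod: 368 × 1/16 = 23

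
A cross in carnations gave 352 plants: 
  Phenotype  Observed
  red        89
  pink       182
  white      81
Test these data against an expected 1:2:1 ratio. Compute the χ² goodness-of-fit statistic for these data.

0.773

Total ratio parts = 4. Expected numbers out of 352:
  red: 352 × 1/4 = 88
  pink: 352 × 2/4 = 176
  white: 352 × 1/4 = 88
χ² = Σ (O − E)² / E
  red: (89 − 88)² / 88 = 0.0114
  pink: (182 − 176)² / 176 = 0.2045
  white: (81 − 88)² / 88 = 0.5568
χ² = 0.0114 + 0.2045 + 0.5568 = 0.7727 ≈ 0.773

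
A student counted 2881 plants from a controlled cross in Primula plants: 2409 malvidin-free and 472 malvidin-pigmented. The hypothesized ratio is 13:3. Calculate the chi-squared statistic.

Total ratio parts = 16. Expected numbers out of 2881:
  malvidin-free: 2881 × 13/16 = 2340.8125
  malvidin-pigmented: 2881 × 3/16 = 540.1875
χ² = Σ (O − E)² / E
  malvidin-free: (2409 − 2340.8125)² / 2340.8125 = 1.9863
  malvidin-pigmented: (472 − 540.1875)² / 540.1875 = 8.6073
χ² = 1.9863 + 8.6073 = 10.5936 ≈ 10.594

10.594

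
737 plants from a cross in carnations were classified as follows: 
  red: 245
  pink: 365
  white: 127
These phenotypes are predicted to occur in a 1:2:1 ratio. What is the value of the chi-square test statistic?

Expected counts for N = 737 under a 1:2:1 ratio (total parts = 4):
  red: 737 × 1/4 = 184.25
  pink: 737 × 2/4 = 368.5
  white: 737 × 1/4 = 184.25
χ² = Σ (O − E)² / E
  red: (245 − 184.25)² / 184.25 = 20.0302
  pink: (365 − 368.5)² / 368.5 = 0.0332
  white: (127 − 184.25)² / 184.25 = 17.7887
χ² = 20.0302 + 0.0332 + 17.7887 = 37.8521 ≈ 37.852

37.852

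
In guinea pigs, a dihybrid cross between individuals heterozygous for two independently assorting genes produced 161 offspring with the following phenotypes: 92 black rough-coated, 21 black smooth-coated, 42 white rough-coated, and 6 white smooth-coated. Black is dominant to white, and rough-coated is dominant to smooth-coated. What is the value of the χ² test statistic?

9.081

A dihybrid F₂ with independent assortment and complete dominance at both loci gives a 9:3:3:1 phenotypic ratio.
Total ratio parts = 16. Expected numbers out of 161:
  black rough-coated: 161 × 9/16 = 90.5625
  black smooth-coated: 161 × 3/16 = 30.1875
  white rough-coated: 161 × 3/16 = 30.1875
  white smooth-coated: 161 × 1/16 = 10.0625
χ² = Σ (O − E)² / E
  black rough-coated: (92 − 90.5625)² / 90.5625 = 0.0228
  black smooth-coated: (21 − 30.1875)² / 30.1875 = 2.7962
  white rough-coated: (42 − 30.1875)² / 30.1875 = 4.6223
  white smooth-coated: (6 − 10.0625)² / 10.0625 = 1.6401
χ² = 0.0228 + 2.7962 + 4.6223 + 1.6401 = 9.0814 ≈ 9.081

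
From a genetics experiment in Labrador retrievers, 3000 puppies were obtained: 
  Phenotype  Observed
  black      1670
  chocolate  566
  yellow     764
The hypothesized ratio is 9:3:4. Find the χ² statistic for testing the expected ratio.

Expected counts for N = 3000 under a 9:3:4 ratio (total parts = 16):
  black: 3000 × 9/16 = 1687.5
  chocolate: 3000 × 3/16 = 562.5
  yellow: 3000 × 4/16 = 750
χ² = Σ (O − E)² / E
  black: (1670 − 1687.5)² / 1687.5 = 0.1815
  chocolate: (566 − 562.5)² / 562.5 = 0.0218
  yellow: (764 − 750)² / 750 = 0.2613
χ² = 0.1815 + 0.0218 + 0.2613 = 0.4646 ≈ 0.465

0.465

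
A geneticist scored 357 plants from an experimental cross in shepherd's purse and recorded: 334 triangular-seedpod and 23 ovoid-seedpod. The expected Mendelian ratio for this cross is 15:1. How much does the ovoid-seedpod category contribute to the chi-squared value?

0.021

Under the 15:1 hypothesis (Σ ratio = 16, N = 357):
  triangular-seedpod: 357 × 15/16 = 334.6875
  ovoid-seedpod: 357 × 1/16 = 22.3125
Contribution of ovoid-seedpod: (23 − 22.3125)² / 22.3125 = 0.0212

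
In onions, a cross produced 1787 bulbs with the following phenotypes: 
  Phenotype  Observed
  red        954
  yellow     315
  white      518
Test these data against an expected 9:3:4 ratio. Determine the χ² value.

15.171

Expected counts for N = 1787 under a 9:3:4 ratio (total parts = 16):
  red: 1787 × 9/16 = 1005.1875
  yellow: 1787 × 3/16 = 335.0625
  white: 1787 × 4/16 = 446.75
χ² = Σ (O − E)² / E
  red: (954 − 1005.1875)² / 1005.1875 = 2.6066
  yellow: (315 − 335.0625)² / 335.0625 = 1.2013
  white: (518 − 446.75)² / 446.75 = 11.3633
χ² = 2.6066 + 1.2013 + 11.3633 = 15.1712 ≈ 15.171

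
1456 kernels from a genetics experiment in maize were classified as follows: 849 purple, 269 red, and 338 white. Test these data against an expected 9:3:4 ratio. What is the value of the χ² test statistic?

Expected counts for N = 1456 under a 9:3:4 ratio (total parts = 16):
  purple: 1456 × 9/16 = 819
  red: 1456 × 3/16 = 273
  white: 1456 × 4/16 = 364
χ² = Σ (O − E)² / E
  purple: (849 − 819)² / 819 = 1.0989
  red: (269 − 273)² / 273 = 0.0586
  white: (338 − 364)² / 364 = 1.8571
χ² = 1.0989 + 0.0586 + 1.8571 = 3.0146 ≈ 3.015

3.015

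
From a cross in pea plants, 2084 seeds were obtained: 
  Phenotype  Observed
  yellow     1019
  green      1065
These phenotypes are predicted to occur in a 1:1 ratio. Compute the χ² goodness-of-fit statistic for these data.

Expected counts for N = 2084 under a 1:1 ratio (total parts = 2):
  yellow: 2084 × 1/2 = 1042
  green: 2084 × 1/2 = 1042
χ² = Σ (O − E)² / E
  yellow: (1019 − 1042)² / 1042 = 0.5077
  green: (1065 − 1042)² / 1042 = 0.5077
χ² = 0.5077 + 0.5077 = 1.0154 ≈ 1.015

1.015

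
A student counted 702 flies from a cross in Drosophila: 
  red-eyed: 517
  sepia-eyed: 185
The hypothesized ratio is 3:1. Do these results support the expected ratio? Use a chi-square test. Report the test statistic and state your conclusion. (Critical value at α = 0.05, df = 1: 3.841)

Under the 3:1 hypothesis (Σ ratio = 4, N = 702):
  red-eyed: 702 × 3/4 = 526.5
  sepia-eyed: 702 × 1/4 = 175.5
χ² = Σ (O − E)² / E
  red-eyed: (517 − 526.5)² / 526.5 = 0.1714
  sepia-eyed: (185 − 175.5)² / 175.5 = 0.5142
χ² = 0.1714 + 0.5142 = 0.6856 ≈ 0.686
Degrees of freedom = 2 − 1 = 1; critical value at α = 0.05 is 3.841.
Since 0.686 < 3.841, we fail to reject the null hypothesis — the data are consistent with the 3:1 ratio.

0.686; consistent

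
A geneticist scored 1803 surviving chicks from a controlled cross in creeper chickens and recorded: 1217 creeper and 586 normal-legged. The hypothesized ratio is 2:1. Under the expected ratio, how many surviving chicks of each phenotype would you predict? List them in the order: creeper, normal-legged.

The 2:1 ratio has 3 parts, so with N = 1803 the expected counts are:
  creeper: 1803 × 2/3 = 1202
  normal-legged: 1803 × 1/3 = 601

1202, 601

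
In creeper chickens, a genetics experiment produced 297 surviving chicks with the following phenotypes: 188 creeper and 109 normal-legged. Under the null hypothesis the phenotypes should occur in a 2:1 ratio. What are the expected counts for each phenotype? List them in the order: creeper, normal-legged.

Total ratio parts = 3. Expected numbers out of 297:
  creeper: 297 × 2/3 = 198
  normal-legged: 297 × 1/3 = 99

198, 99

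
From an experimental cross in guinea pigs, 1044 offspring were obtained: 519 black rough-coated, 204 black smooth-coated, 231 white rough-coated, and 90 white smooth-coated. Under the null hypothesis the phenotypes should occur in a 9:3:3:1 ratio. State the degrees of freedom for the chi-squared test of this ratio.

A goodness-of-fit test with 4 phenotype classes has df = 4 − 1 = 3.

3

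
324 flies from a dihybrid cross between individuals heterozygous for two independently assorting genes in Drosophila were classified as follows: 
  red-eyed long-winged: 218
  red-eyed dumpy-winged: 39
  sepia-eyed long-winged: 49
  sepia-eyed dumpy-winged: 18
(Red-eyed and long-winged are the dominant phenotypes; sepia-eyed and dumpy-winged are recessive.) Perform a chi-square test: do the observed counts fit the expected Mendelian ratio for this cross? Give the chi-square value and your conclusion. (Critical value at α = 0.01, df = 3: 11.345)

A dihybrid F₂ with independent assortment and complete dominance at both loci gives a 9:3:3:1 phenotypic ratio.
Expected counts for N = 324 under a 9:3:3:1 ratio (total parts = 16):
  red-eyed long-winged: 324 × 9/16 = 182.25
  red-eyed dumpy-winged: 324 × 3/16 = 60.75
  sepia-eyed long-winged: 324 × 3/16 = 60.75
  sepia-eyed dumpy-winged: 324 × 1/16 = 20.25
χ² = Σ (O − E)² / E
  red-eyed long-winged: (218 − 182.25)² / 182.25 = 7.0127
  red-eyed dumpy-winged: (39 − 60.75)² / 60.75 = 7.7870
  sepia-eyed long-winged: (49 − 60.75)² / 60.75 = 2.2726
  sepia-eyed dumpy-winged: (18 − 20.25)² / 20.25 = 0.2500
χ² = 7.0127 + 7.7870 + 2.2726 + 0.2500 = 17.3223 ≈ 17.322
Degrees of freedom = 4 − 1 = 3; critical value at α = 0.01 is 11.345.
Since 17.322 > 11.345, we reject the null hypothesis — the data do not fit the 9:3:3:1 ratio.

17.322; not consistent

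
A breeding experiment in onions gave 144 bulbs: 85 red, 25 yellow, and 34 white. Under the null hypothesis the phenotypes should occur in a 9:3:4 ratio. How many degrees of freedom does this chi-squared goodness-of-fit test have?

2

A goodness-of-fit test with 3 phenotype classes has df = 3 − 1 = 2.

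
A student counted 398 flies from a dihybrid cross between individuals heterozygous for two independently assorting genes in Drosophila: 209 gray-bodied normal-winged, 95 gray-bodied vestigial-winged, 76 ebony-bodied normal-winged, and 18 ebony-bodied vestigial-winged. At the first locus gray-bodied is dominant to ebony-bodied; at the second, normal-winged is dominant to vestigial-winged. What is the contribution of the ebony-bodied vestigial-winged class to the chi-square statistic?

1.900

A dihybrid F₂ with independent assortment and complete dominance at both loci gives a 9:3:3:1 phenotypic ratio.
The 9:3:3:1 ratio has 16 parts, so with N = 398 the expected counts are:
  gray-bodied normal-winged: 398 × 9/16 = 223.875
  gray-bodied vestigial-winged: 398 × 3/16 = 74.625
  ebony-bodied normal-winged: 398 × 3/16 = 74.625
  ebony-bodied vestigial-winged: 398 × 1/16 = 24.875
Contribution of ebony-bodied vestigial-winged: (18 − 24.875)² / 24.875 = 1.9001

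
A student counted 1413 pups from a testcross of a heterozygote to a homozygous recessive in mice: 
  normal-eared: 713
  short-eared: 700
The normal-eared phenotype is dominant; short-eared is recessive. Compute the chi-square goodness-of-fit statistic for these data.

0.120

A testcross of a heterozygote (Aa × aa) gives a 1:1 phenotypic ratio.
Total ratio parts = 2. Expected numbers out of 1413:
  normal-eared: 1413 × 1/2 = 706.5
  short-eared: 1413 × 1/2 = 706.5
χ² = Σ (O − E)² / E
  normal-eared: (713 − 706.5)² / 706.5 = 0.0598
  short-eared: (700 − 706.5)² / 706.5 = 0.0598
χ² = 0.0598 + 0.0598 = 0.1196 ≈ 0.120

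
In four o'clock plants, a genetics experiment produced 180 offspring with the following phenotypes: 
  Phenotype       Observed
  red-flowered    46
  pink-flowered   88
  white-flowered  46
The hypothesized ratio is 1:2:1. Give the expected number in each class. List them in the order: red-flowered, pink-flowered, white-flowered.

Expected counts for N = 180 under a 1:2:1 ratio (total parts = 4):
  red-flowered: 180 × 1/4 = 45
  pink-flowered: 180 × 2/4 = 90
  white-flowered: 180 × 1/4 = 45

45, 90, 45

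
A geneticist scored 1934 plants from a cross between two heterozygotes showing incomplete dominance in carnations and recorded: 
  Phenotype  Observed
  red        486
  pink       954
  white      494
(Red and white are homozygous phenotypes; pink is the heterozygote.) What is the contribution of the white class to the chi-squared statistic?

0.228

With incomplete dominance, a heterozygote × heterozygote cross gives a 1:2:1 phenotypic ratio.
The 1:2:1 ratio has 4 parts, so with N = 1934 the expected counts are:
  red: 1934 × 1/4 = 483.5
  pink: 1934 × 2/4 = 967
  white: 1934 × 1/4 = 483.5
Contribution of white: (494 − 483.5)² / 483.5 = 0.2280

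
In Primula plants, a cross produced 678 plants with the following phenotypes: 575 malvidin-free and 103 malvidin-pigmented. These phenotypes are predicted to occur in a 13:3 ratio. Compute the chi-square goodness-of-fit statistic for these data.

Expected counts for N = 678 under a 13:3 ratio (total parts = 16):
  malvidin-free: 678 × 13/16 = 550.875
  malvidin-pigmented: 678 × 3/16 = 127.125
χ² = Σ (O − E)² / E
  malvidin-free: (575 − 550.875)² / 550.875 = 1.0565
  malvidin-pigmented: (103 − 127.125)² / 127.125 = 4.5783
χ² = 1.0565 + 4.5783 = 5.6348 ≈ 5.635

5.635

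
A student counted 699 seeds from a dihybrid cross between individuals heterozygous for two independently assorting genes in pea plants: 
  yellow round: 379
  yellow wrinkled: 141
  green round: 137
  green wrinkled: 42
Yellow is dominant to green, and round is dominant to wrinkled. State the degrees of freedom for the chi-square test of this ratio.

A dihybrid F₂ with independent assortment and complete dominance at both loci gives a 9:3:3:1 phenotypic ratio.
A goodness-of-fit test with 4 phenotype classes has df = 4 − 1 = 3.

3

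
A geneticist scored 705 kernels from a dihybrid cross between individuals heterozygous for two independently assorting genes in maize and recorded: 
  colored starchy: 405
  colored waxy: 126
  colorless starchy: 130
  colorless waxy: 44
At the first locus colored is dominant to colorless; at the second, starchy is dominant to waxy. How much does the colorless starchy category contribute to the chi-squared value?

A dihybrid F₂ with independent assortment and complete dominance at both loci gives a 9:3:3:1 phenotypic ratio.
The 9:3:3:1 ratio has 16 parts, so with N = 705 the expected counts are:
  colored starchy: 705 × 9/16 = 396.5625
  colored waxy: 705 × 3/16 = 132.1875
  colorless starchy: 705 × 3/16 = 132.1875
  colorless waxy: 705 × 1/16 = 44.0625
Contribution of colorless starchy: (130 − 132.1875)² / 132.1875 = 0.0362

0.036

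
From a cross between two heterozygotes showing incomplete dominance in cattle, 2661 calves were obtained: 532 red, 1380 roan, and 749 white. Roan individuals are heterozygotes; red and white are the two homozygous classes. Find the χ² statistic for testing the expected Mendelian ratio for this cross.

39.075

With incomplete dominance, a heterozygote × heterozygote cross gives a 1:2:1 phenotypic ratio.
Under the 1:2:1 hypothesis (Σ ratio = 4, N = 2661):
  red: 2661 × 1/4 = 665.25
  roan: 2661 × 2/4 = 1330.5
  white: 2661 × 1/4 = 665.25
χ² = Σ (O − E)² / E
  red: (532 − 665.25)² / 665.25 = 26.6901
  roan: (1380 − 1330.5)² / 1330.5 = 1.8416
  white: (749 − 665.25)² / 665.25 = 10.5435
χ² = 26.6901 + 1.8416 + 10.5435 = 39.0752 ≈ 39.075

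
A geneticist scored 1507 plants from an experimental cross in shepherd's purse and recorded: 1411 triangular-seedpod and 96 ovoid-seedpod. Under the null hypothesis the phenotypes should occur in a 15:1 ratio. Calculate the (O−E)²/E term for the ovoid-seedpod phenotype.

0.035

The 15:1 ratio has 16 parts, so with N = 1507 the expected counts are:
  triangular-seedpod: 1507 × 15/16 = 1412.8125
  ovoid-seedpod: 1507 × 1/16 = 94.1875
Contribution of ovoid-seedpod: (96 − 94.1875)² / 94.1875 = 0.0349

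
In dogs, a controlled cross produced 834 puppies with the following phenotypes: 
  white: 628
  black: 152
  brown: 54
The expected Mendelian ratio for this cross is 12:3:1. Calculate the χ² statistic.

Under the 12:3:1 hypothesis (Σ ratio = 16, N = 834):
  white: 834 × 12/16 = 625.5
  black: 834 × 3/16 = 156.375
  brown: 834 × 1/16 = 52.125
χ² = Σ (O − E)² / E
  white: (628 − 625.5)² / 625.5 = 0.0100
  black: (152 − 156.375)² / 156.375 = 0.1224
  brown: (54 − 52.125)² / 52.125 = 0.0674
χ² = 0.0100 + 0.1224 + 0.0674 = 0.1998 ≈ 0.200

0.200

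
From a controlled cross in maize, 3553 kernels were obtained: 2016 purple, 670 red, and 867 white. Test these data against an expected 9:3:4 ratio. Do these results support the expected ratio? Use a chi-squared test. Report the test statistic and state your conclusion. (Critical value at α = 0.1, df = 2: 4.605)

0.682; consistent

The 9:3:4 ratio has 16 parts, so with N = 3553 the expected counts are:
  purple: 3553 × 9/16 = 1998.5625
  red: 3553 × 3/16 = 666.1875
  white: 3553 × 4/16 = 888.25
χ² = Σ (O − E)² / E
  purple: (2016 − 1998.5625)² / 1998.5625 = 0.1521
  red: (670 − 666.1875)² / 666.1875 = 0.0218
  white: (867 − 888.25)² / 888.25 = 0.5084
χ² = 0.1521 + 0.0218 + 0.5084 = 0.6823 ≈ 0.682
Degrees of freedom = 3 − 1 = 2; critical value at α = 0.1 is 4.605.
Since 0.682 < 4.605, we fail to reject the null hypothesis — the data are consistent with the 9:3:4 ratio.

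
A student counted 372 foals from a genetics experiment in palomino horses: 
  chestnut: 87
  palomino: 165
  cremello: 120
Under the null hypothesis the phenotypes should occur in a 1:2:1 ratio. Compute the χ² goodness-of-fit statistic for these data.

10.597

Total ratio parts = 4. Expected numbers out of 372:
  chestnut: 372 × 1/4 = 93
  palomino: 372 × 2/4 = 186
  cremello: 372 × 1/4 = 93
χ² = Σ (O − E)² / E
  chestnut: (87 − 93)² / 93 = 0.3871
  palomino: (165 − 186)² / 186 = 2.3710
  cremello: (120 − 93)² / 93 = 7.8387
χ² = 0.3871 + 2.3710 + 7.8387 = 10.5968 ≈ 10.597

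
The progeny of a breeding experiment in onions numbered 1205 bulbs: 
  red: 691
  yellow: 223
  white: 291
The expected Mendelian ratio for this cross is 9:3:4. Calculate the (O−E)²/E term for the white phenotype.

0.349

Under the 9:3:4 hypothesis (Σ ratio = 16, N = 1205):
  red: 1205 × 9/16 = 677.8125
  yellow: 1205 × 3/16 = 225.9375
  white: 1205 × 4/16 = 301.25
Contribution of white: (291 − 301.25)² / 301.25 = 0.3488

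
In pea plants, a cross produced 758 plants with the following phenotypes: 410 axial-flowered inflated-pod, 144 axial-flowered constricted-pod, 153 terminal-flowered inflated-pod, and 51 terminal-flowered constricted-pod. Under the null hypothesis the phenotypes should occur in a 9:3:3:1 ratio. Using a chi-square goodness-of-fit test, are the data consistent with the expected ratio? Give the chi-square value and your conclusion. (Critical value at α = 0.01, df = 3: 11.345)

Total ratio parts = 16. Expected numbers out of 758:
  axial-flowered inflated-pod: 758 × 9/16 = 426.375
  axial-flowered constricted-pod: 758 × 3/16 = 142.125
  terminal-flowered inflated-pod: 758 × 3/16 = 142.125
  terminal-flowered constricted-pod: 758 × 1/16 = 47.375
χ² = Σ (O − E)² / E
  axial-flowered inflated-pod: (410 − 426.375)² / 426.375 = 0.6289
  axial-flowered constricted-pod: (144 − 142.125)² / 142.125 = 0.0247
  terminal-flowered inflated-pod: (153 − 142.125)² / 142.125 = 0.8321
  terminal-flowered constricted-pod: (51 − 47.375)² / 47.375 = 0.2774
χ² = 0.6289 + 0.0247 + 0.8321 + 0.2774 = 1.7631 ≈ 1.763
Degrees of freedom = 4 − 1 = 3; critical value at α = 0.01 is 11.345.
Since 1.763 < 11.345, we fail to reject the null hypothesis — the data are consistent with the 9:3:3:1 ratio.

1.763; consistent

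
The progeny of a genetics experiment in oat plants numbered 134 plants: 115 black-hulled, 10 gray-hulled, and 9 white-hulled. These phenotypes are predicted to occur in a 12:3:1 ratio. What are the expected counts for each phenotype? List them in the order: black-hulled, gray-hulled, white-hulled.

100.5, 25.125, 8.375

Under the 12:3:1 hypothesis (Σ ratio = 16, N = 134):
  black-hulled: 134 × 12/16 = 100.5
  gray-hulled: 134 × 3/16 = 25.125
  white-hulled: 134 × 1/16 = 8.375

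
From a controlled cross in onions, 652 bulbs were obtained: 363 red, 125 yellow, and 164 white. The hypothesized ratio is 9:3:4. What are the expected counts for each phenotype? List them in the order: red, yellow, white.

366.75, 122.25, 163

Under the 9:3:4 hypothesis (Σ ratio = 16, N = 652):
  red: 652 × 9/16 = 366.75
  yellow: 652 × 3/16 = 122.25
  white: 652 × 4/16 = 163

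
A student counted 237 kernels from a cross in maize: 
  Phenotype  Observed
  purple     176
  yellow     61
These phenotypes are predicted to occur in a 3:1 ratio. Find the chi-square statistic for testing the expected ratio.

0.069

Total ratio parts = 4. Expected numbers out of 237:
  purple: 237 × 3/4 = 177.75
  yellow: 237 × 1/4 = 59.25
χ² = Σ (O − E)² / E
  purple: (176 − 177.75)² / 177.75 = 0.0172
  yellow: (61 − 59.25)² / 59.25 = 0.0517
χ² = 0.0172 + 0.0517 = 0.0689 ≈ 0.069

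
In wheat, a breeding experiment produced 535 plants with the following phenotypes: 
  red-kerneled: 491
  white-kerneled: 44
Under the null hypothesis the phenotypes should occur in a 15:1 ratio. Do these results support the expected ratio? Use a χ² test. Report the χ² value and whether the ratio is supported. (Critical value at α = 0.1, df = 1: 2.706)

The 15:1 ratio has 16 parts, so with N = 535 the expected counts are:
  red-kerneled: 535 × 15/16 = 501.5625
  white-kerneled: 535 × 1/16 = 33.4375
χ² = Σ (O − E)² / E
  red-kerneled: (491 − 501.5625)² / 501.5625 = 0.2224
  white-kerneled: (44 − 33.4375)² / 33.4375 = 3.3366
χ² = 0.2224 + 3.3366 = 3.559
Degrees of freedom = 2 − 1 = 1; critical value at α = 0.1 is 2.706.
Since 3.559 > 2.706, we reject the null hypothesis — the data do not fit the 15:1 ratio.

3.559; not consistent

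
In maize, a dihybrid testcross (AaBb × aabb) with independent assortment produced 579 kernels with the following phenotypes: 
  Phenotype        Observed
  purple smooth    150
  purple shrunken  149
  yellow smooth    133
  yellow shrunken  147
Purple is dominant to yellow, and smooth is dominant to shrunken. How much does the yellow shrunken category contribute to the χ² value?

A dihybrid testcross with independent assortment gives a 1:1:1:1 ratio.
Expected counts for N = 579 under a 1:1:1:1 ratio (total parts = 4):
  purple smooth: 579 × 1/4 = 144.75
  purple shrunken: 579 × 1/4 = 144.75
  yellow smooth: 579 × 1/4 = 144.75
  yellow shrunken: 579 × 1/4 = 144.75
Contribution of yellow shrunken: (147 − 144.75)² / 144.75 = 0.0350

0.035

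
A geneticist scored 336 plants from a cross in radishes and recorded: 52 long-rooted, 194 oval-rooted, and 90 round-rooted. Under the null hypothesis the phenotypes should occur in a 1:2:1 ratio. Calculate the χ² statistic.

16.643

Expected counts for N = 336 under a 1:2:1 ratio (total parts = 4):
  long-rooted: 336 × 1/4 = 84
  oval-rooted: 336 × 2/4 = 168
  round-rooted: 336 × 1/4 = 84
χ² = Σ (O − E)² / E
  long-rooted: (52 − 84)² / 84 = 12.1905
  oval-rooted: (194 − 168)² / 168 = 4.0238
  round-rooted: (90 − 84)² / 84 = 0.4286
χ² = 12.1905 + 4.0238 + 0.4286 = 16.6429 ≈ 16.643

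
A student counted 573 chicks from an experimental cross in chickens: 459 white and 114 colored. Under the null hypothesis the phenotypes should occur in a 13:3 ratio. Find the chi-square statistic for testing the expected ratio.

Expected counts for N = 573 under a 13:3 ratio (total parts = 16):
  white: 573 × 13/16 = 465.5625
  colored: 573 × 3/16 = 107.4375
χ² = Σ (O − E)² / E
  white: (459 − 465.5625)² / 465.5625 = 0.0925
  colored: (114 − 107.4375)² / 107.4375 = 0.4009
χ² = 0.0925 + 0.4009 = 0.4934 ≈ 0.493

0.493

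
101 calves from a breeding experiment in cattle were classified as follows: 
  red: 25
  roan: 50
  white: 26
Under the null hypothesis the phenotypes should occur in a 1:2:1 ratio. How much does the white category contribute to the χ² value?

Under the 1:2:1 hypothesis (Σ ratio = 4, N = 101):
  red: 101 × 1/4 = 25.25
  roan: 101 × 2/4 = 50.5
  white: 101 × 1/4 = 25.25
Contribution of white: (26 − 25.25)² / 25.25 = 0.0223

0.022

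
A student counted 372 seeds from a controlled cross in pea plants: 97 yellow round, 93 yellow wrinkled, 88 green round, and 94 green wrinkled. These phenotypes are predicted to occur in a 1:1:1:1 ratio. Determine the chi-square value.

0.452

Total ratio parts = 4. Expected numbers out of 372:
  yellow round: 372 × 1/4 = 93
  yellow wrinkled: 372 × 1/4 = 93
  green round: 372 × 1/4 = 93
  green wrinkled: 372 × 1/4 = 93
χ² = Σ (O − E)² / E
  yellow round: (97 − 93)² / 93 = 0.1720
  yellow wrinkled: (93 − 93)² / 93 = 0.0000
  green round: (88 − 93)² / 93 = 0.2688
  green wrinkled: (94 − 93)² / 93 = 0.0108
χ² = 0.1720 + 0.0000 + 0.2688 + 0.0108 = 0.4516 ≈ 0.452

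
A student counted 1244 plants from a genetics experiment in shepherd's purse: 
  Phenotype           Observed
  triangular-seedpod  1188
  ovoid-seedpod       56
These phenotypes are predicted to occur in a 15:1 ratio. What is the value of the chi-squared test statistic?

The 15:1 ratio has 16 parts, so with N = 1244 the expected counts are:
  triangular-seedpod: 1244 × 15/16 = 1166.25
  ovoid-seedpod: 1244 × 1/16 = 77.75
χ² = Σ (O − E)² / E
  triangular-seedpod: (1188 − 1166.25)² / 1166.25 = 0.4056
  ovoid-seedpod: (56 − 77.75)² / 77.75 = 6.0844
χ² = 0.4056 + 6.0844 = 6.490

6.490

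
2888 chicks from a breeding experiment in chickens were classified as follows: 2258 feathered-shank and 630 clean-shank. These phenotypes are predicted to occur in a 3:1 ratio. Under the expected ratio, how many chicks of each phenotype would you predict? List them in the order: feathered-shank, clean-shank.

Total ratio parts = 4. Expected numbers out of 2888:
  feathered-shank: 2888 × 3/4 = 2166
  clean-shank: 2888 × 1/4 = 722

2166, 722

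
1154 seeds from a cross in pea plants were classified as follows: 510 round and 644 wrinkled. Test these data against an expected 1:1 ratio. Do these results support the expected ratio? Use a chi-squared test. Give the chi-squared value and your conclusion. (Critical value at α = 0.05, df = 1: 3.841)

Under the 1:1 hypothesis (Σ ratio = 2, N = 1154):
  round: 1154 × 1/2 = 577
  wrinkled: 1154 × 1/2 = 577
χ² = Σ (O − E)² / E
  round: (510 − 577)² / 577 = 7.7799
  wrinkled: (644 − 577)² / 577 = 7.7799
χ² = 7.7799 + 7.7799 = 15.5598 ≈ 15.560
Degrees of freedom = 2 − 1 = 1; critical value at α = 0.05 is 3.841.
Since 15.560 > 3.841, we reject the null hypothesis — the data do not fit the 1:1 ratio.

15.560; not consistent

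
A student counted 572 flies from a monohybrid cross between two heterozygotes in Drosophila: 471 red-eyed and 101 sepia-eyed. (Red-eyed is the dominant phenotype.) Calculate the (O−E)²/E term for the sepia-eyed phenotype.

12.336

For a monohybrid cross between heterozygotes with complete dominance, the expected phenotypic ratio is 3:1.
Under the 3:1 hypothesis (Σ ratio = 4, N = 572):
  red-eyed: 572 × 3/4 = 429
  sepia-eyed: 572 × 1/4 = 143
Contribution of sepia-eyed: (101 − 143)² / 143 = 12.3357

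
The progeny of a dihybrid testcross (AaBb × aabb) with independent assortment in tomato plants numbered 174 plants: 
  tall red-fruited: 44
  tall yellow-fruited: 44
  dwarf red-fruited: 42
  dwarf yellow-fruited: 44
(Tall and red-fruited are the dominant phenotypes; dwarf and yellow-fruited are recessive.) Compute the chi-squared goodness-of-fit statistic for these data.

0.069

A dihybrid testcross with independent assortment gives a 1:1:1:1 ratio.
Expected counts for N = 174 under a 1:1:1:1 ratio (total parts = 4):
  tall red-fruited: 174 × 1/4 = 43.5
  tall yellow-fruited: 174 × 1/4 = 43.5
  dwarf red-fruited: 174 × 1/4 = 43.5
  dwarf yellow-fruited: 174 × 1/4 = 43.5
χ² = Σ (O − E)² / E
  tall red-fruited: (44 − 43.5)² / 43.5 = 0.0057
  tall yellow-fruited: (44 − 43.5)² / 43.5 = 0.0057
  dwarf red-fruited: (42 − 43.5)² / 43.5 = 0.0517
  dwarf yellow-fruited: (44 − 43.5)² / 43.5 = 0.0057
χ² = 0.0057 + 0.0057 + 0.0517 + 0.0057 = 0.0688 ≈ 0.069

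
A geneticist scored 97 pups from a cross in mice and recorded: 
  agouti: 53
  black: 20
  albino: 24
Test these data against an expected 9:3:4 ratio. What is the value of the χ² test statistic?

0.228

The 9:3:4 ratio has 16 parts, so with N = 97 the expected counts are:
  agouti: 97 × 9/16 = 54.5625
  black: 97 × 3/16 = 18.1875
  albino: 97 × 4/16 = 24.25
χ² = Σ (O − E)² / E
  agouti: (53 − 54.5625)² / 54.5625 = 0.0447
  black: (20 − 18.1875)² / 18.1875 = 0.1806
  albino: (24 − 24.25)² / 24.25 = 0.0026
χ² = 0.0447 + 0.1806 + 0.0026 = 0.2279 ≈ 0.228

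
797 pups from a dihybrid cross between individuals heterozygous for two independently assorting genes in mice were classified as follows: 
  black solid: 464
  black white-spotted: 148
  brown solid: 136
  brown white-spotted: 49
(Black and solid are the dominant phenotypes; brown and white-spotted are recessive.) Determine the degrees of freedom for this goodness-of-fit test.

3

A dihybrid F₂ with independent assortment and complete dominance at both loci gives a 9:3:3:1 phenotypic ratio.
A goodness-of-fit test with 4 phenotype classes has df = 4 − 1 = 3.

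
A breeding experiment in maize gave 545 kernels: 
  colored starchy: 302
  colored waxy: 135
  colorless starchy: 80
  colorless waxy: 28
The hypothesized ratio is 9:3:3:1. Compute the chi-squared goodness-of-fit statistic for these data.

Expected counts for N = 545 under a 9:3:3:1 ratio (total parts = 16):
  colored starchy: 545 × 9/16 = 306.5625
  colored waxy: 545 × 3/16 = 102.1875
  colorless starchy: 545 × 3/16 = 102.1875
  colorless waxy: 545 × 1/16 = 34.0625
χ² = Σ (O − E)² / E
  colored starchy: (302 − 306.5625)² / 306.5625 = 0.0679
  colored waxy: (135 − 102.1875)² / 102.1875 = 10.5361
  colorless starchy: (80 − 102.1875)² / 102.1875 = 4.8175
  colorless waxy: (28 − 34.0625)² / 34.0625 = 1.0790
χ² = 0.0679 + 10.5361 + 4.8175 + 1.0790 = 16.5005 ≈ 16.501

16.501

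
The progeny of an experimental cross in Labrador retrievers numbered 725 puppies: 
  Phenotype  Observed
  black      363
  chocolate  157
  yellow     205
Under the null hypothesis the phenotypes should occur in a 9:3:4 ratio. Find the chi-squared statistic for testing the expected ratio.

11.300

Total ratio parts = 16. Expected numbers out of 725:
  black: 725 × 9/16 = 407.8125
  chocolate: 725 × 3/16 = 135.9375
  yellow: 725 × 4/16 = 181.25
χ² = Σ (O − E)² / E
  black: (363 − 407.8125)² / 407.8125 = 4.9242
  chocolate: (157 − 135.9375)² / 135.9375 = 3.2635
  yellow: (205 − 181.25)² / 181.25 = 3.1121
χ² = 4.9242 + 3.2635 + 3.1121 = 11.2998 ≈ 11.300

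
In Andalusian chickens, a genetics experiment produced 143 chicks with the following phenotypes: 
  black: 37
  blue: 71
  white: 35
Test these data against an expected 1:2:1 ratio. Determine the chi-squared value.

0.063

Under the 1:2:1 hypothesis (Σ ratio = 4, N = 143):
  black: 143 × 1/4 = 35.75
  blue: 143 × 2/4 = 71.5
  white: 143 × 1/4 = 35.75
χ² = Σ (O − E)² / E
  black: (37 − 35.75)² / 35.75 = 0.0437
  blue: (71 − 71.5)² / 71.5 = 0.0035
  white: (35 − 35.75)² / 35.75 = 0.0157
χ² = 0.0437 + 0.0035 + 0.0157 = 0.0629 ≈ 0.063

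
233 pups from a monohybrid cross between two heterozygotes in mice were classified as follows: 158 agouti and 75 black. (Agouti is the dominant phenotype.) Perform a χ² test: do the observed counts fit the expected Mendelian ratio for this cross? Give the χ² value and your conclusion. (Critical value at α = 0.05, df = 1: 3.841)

6.422; not consistent

For a monohybrid cross between heterozygotes with complete dominance, the expected phenotypic ratio is 3:1.
The 3:1 ratio has 4 parts, so with N = 233 the expected counts are:
  agouti: 233 × 3/4 = 174.75
  black: 233 × 1/4 = 58.25
χ² = Σ (O − E)² / E
  agouti: (158 − 174.75)² / 174.75 = 1.6055
  black: (75 − 58.25)² / 58.25 = 4.8165
χ² = 1.6055 + 4.8165 = 6.422
Degrees of freedom = 2 − 1 = 1; critical value at α = 0.05 is 3.841.
Since 6.422 > 3.841, we reject the null hypothesis — the data do not fit the 3:1 ratio.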